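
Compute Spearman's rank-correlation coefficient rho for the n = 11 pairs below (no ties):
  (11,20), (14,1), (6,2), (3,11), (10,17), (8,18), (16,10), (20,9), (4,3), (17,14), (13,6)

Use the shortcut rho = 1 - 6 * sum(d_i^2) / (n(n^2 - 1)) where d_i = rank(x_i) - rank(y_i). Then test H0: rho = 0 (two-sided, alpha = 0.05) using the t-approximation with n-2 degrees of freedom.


Step 1: Rank x and y separately (midranks; no ties here).
rank(x): 11->6, 14->8, 6->3, 3->1, 10->5, 8->4, 16->9, 20->11, 4->2, 17->10, 13->7
rank(y): 20->11, 1->1, 2->2, 11->7, 17->9, 18->10, 10->6, 9->5, 3->3, 14->8, 6->4
Step 2: d_i = R_x(i) - R_y(i); compute d_i^2.
  (6-11)^2=25, (8-1)^2=49, (3-2)^2=1, (1-7)^2=36, (5-9)^2=16, (4-10)^2=36, (9-6)^2=9, (11-5)^2=36, (2-3)^2=1, (10-8)^2=4, (7-4)^2=9
sum(d^2) = 222.
Step 3: rho = 1 - 6*222 / (11*(11^2 - 1)) = 1 - 1332/1320 = -0.009091.
Step 4: Under H0, t = rho * sqrt((n-2)/(1-rho^2)) = -0.0273 ~ t(9).
Step 5: Two-sided p-value from the t-distribution with 9 df = 0.978837.
Step 6: alpha = 0.05. fail to reject H0.

rho = -0.0091, p = 0.978837, fail to reject H0 at alpha = 0.05.


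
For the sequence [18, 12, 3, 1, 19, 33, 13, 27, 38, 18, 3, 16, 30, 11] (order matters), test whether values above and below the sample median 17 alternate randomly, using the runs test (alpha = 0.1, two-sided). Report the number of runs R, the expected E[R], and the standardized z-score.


Step 1: Compute median = 17; label A = above, B = below.
Labels in order: ABBBAABAAABBAB  (n_A = 7, n_B = 7)
Step 2: Count runs R = 8.
Step 3: Under H0 (random ordering), E[R] = 2*n_A*n_B/(n_A+n_B) + 1 = 2*7*7/14 + 1 = 8.0000.
        Var[R] = 2*n_A*n_B*(2*n_A*n_B - n_A - n_B) / ((n_A+n_B)^2 * (n_A+n_B-1)) = 8232/2548 = 3.2308.
        SD[R] = 1.7974.
Step 4: R = E[R], so z = 0 with no continuity correction.
Step 5: Two-sided p-value via normal approximation = 2*(1 - Phi(|z|)) = 1.000000.
Step 6: alpha = 0.1. fail to reject H0.

R = 8, z = 0.0000, p = 1.000000, fail to reject H0.


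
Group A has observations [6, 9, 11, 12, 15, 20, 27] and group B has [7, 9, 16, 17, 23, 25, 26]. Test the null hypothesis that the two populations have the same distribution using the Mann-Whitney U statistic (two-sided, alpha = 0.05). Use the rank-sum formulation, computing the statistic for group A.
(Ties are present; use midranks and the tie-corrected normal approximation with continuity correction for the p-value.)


Step 1: Combine and sort all 14 observations; assign midranks.
sorted (value, group): (6,X), (7,Y), (9,X), (9,Y), (11,X), (12,X), (15,X), (16,Y), (17,Y), (20,X), (23,Y), (25,Y), (26,Y), (27,X)
ranks: 6->1, 7->2, 9->3.5, 9->3.5, 11->5, 12->6, 15->7, 16->8, 17->9, 20->10, 23->11, 25->12, 26->13, 27->14
Step 2: Rank sum for X: R1 = 1 + 3.5 + 5 + 6 + 7 + 10 + 14 = 46.5.
Step 3: U_X = R1 - n1(n1+1)/2 = 46.5 - 7*8/2 = 46.5 - 28 = 18.5.
       U_Y = n1*n2 - U_X = 49 - 18.5 = 30.5.
Step 4: Ties are present, so use the tie-corrected normal approximation (with continuity correction) for the p-value.
Step 5: p-value = 0.481721; compare to alpha = 0.05. fail to reject H0.

U_X = 18.5, p = 0.481721, fail to reject H0 at alpha = 0.05.


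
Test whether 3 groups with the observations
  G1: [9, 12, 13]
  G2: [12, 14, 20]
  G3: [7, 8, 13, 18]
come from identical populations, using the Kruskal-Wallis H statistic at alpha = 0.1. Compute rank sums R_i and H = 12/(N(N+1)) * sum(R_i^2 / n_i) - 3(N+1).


Step 1: Combine all N = 10 observations and assign midranks.
sorted (value, group, rank): (7,G3,1), (8,G3,2), (9,G1,3), (12,G1,4.5), (12,G2,4.5), (13,G1,6.5), (13,G3,6.5), (14,G2,8), (18,G3,9), (20,G2,10)
Step 2: Sum ranks within each group.
R_1 = 14 (n_1 = 3)
R_2 = 22.5 (n_2 = 3)
R_3 = 18.5 (n_3 = 4)
Step 3: H = 12/(N(N+1)) * sum(R_i^2/n_i) - 3(N+1)
     = 12/(10*11) * (14^2/3 + 22.5^2/3 + 18.5^2/4) - 3*11
     = 0.109091 * 319.646 - 33
     = 1.870455.
Step 4: Ties present; correction factor C = 1 - 12/(10^3 - 10) = 0.987879. Corrected H = 1.870455 / 0.987879 = 1.893405.
Step 5: Under H0, H ~ chi^2(2); p-value = 0.388018.
Step 6: alpha = 0.1. fail to reject H0.

H = 1.8934, df = 2, p = 0.388018, fail to reject H0.


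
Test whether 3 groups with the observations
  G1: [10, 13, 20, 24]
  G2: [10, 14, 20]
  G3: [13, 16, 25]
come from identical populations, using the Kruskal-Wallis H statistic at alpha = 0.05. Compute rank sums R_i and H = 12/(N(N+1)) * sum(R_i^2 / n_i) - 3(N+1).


Step 1: Combine all N = 10 observations and assign midranks.
sorted (value, group, rank): (10,G1,1.5), (10,G2,1.5), (13,G1,3.5), (13,G3,3.5), (14,G2,5), (16,G3,6), (20,G1,7.5), (20,G2,7.5), (24,G1,9), (25,G3,10)
Step 2: Sum ranks within each group.
R_1 = 21.5 (n_1 = 4)
R_2 = 14 (n_2 = 3)
R_3 = 19.5 (n_3 = 3)
Step 3: H = 12/(N(N+1)) * sum(R_i^2/n_i) - 3(N+1)
     = 12/(10*11) * (21.5^2/4 + 14^2/3 + 19.5^2/3) - 3*11
     = 0.109091 * 307.646 - 33
     = 0.561364.
Step 4: Ties present; correction factor C = 1 - 18/(10^3 - 10) = 0.981818. Corrected H = 0.561364 / 0.981818 = 0.571759.
Step 5: Under H0, H ~ chi^2(2); p-value = 0.751353.
Step 6: alpha = 0.05. fail to reject H0.

H = 0.5718, df = 2, p = 0.751353, fail to reject H0.


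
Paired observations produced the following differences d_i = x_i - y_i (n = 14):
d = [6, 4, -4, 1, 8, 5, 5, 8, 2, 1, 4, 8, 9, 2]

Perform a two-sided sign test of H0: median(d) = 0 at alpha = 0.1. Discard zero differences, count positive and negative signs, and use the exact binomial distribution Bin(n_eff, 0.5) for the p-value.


Step 1: Discard zero differences. Original n = 14; n_eff = number of nonzero differences = 14.
Nonzero differences (with sign): +6, +4, -4, +1, +8, +5, +5, +8, +2, +1, +4, +8, +9, +2
Step 2: Count signs: positive = 13, negative = 1.
Step 3: Under H0: P(positive) = 0.5, so the number of positives S ~ Bin(14, 0.5).
Step 4: Two-sided exact p-value = sum of Bin(14,0.5) probabilities at or below the observed probability = 0.001831.
Step 5: alpha = 0.1. reject H0.

n_eff = 14, pos = 13, neg = 1, p = 0.001831, reject H0.


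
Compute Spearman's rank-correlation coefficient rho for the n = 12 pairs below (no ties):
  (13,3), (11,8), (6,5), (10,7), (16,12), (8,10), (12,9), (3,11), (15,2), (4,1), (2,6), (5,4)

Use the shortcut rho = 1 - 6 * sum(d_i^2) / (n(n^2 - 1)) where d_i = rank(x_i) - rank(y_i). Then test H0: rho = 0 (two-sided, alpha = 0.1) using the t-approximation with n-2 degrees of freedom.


Step 1: Rank x and y separately (midranks; no ties here).
rank(x): 13->10, 11->8, 6->5, 10->7, 16->12, 8->6, 12->9, 3->2, 15->11, 4->3, 2->1, 5->4
rank(y): 3->3, 8->8, 5->5, 7->7, 12->12, 10->10, 9->9, 11->11, 2->2, 1->1, 6->6, 4->4
Step 2: d_i = R_x(i) - R_y(i); compute d_i^2.
  (10-3)^2=49, (8-8)^2=0, (5-5)^2=0, (7-7)^2=0, (12-12)^2=0, (6-10)^2=16, (9-9)^2=0, (2-11)^2=81, (11-2)^2=81, (3-1)^2=4, (1-6)^2=25, (4-4)^2=0
sum(d^2) = 256.
Step 3: rho = 1 - 6*256 / (12*(12^2 - 1)) = 1 - 1536/1716 = 0.104895.
Step 4: Under H0, t = rho * sqrt((n-2)/(1-rho^2)) = 0.3335 ~ t(10).
Step 5: Two-sided p-value from the t-distribution with 10 df = 0.745609.
Step 6: alpha = 0.1. fail to reject H0.

rho = 0.1049, p = 0.745609, fail to reject H0 at alpha = 0.1.


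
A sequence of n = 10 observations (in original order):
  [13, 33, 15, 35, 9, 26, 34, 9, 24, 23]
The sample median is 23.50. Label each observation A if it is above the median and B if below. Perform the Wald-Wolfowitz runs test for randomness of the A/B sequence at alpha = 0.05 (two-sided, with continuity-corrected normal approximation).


Step 1: Compute median = 23.50; label A = above, B = below.
Labels in order: BABABAABAB  (n_A = 5, n_B = 5)
Step 2: Count runs R = 9.
Step 3: Under H0 (random ordering), E[R] = 2*n_A*n_B/(n_A+n_B) + 1 = 2*5*5/10 + 1 = 6.0000.
        Var[R] = 2*n_A*n_B*(2*n_A*n_B - n_A - n_B) / ((n_A+n_B)^2 * (n_A+n_B-1)) = 2000/900 = 2.2222.
        SD[R] = 1.4907.
Step 4: Continuity-corrected z = (R - 0.5 - E[R]) / SD[R] = (9 - 0.5 - 6.0000) / 1.4907 = 1.6771.
Step 5: Two-sided p-value via normal approximation = 2*(1 - Phi(|z|)) = 0.093533.
Step 6: alpha = 0.05. fail to reject H0.

R = 9, z = 1.6771, p = 0.093533, fail to reject H0.


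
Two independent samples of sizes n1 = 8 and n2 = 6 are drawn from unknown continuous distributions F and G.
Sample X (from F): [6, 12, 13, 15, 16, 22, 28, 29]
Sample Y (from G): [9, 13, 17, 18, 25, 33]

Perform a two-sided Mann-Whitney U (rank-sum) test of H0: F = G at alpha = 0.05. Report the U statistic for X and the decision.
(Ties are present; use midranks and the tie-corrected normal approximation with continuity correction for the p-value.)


Step 1: Combine and sort all 14 observations; assign midranks.
sorted (value, group): (6,X), (9,Y), (12,X), (13,X), (13,Y), (15,X), (16,X), (17,Y), (18,Y), (22,X), (25,Y), (28,X), (29,X), (33,Y)
ranks: 6->1, 9->2, 12->3, 13->4.5, 13->4.5, 15->6, 16->7, 17->8, 18->9, 22->10, 25->11, 28->12, 29->13, 33->14
Step 2: Rank sum for X: R1 = 1 + 3 + 4.5 + 6 + 7 + 10 + 12 + 13 = 56.5.
Step 3: U_X = R1 - n1(n1+1)/2 = 56.5 - 8*9/2 = 56.5 - 36 = 20.5.
       U_Y = n1*n2 - U_X = 48 - 20.5 = 27.5.
Step 4: Ties are present, so use the tie-corrected normal approximation (with continuity correction) for the p-value.
Step 5: p-value = 0.698220; compare to alpha = 0.05. fail to reject H0.

U_X = 20.5, p = 0.698220, fail to reject H0 at alpha = 0.05.


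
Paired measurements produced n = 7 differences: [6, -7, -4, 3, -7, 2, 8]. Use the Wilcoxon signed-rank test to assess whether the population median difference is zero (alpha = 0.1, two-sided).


Step 1: Drop any zero differences (none here) and take |d_i|.
|d| = [6, 7, 4, 3, 7, 2, 8]
Step 2: Midrank |d_i| (ties get averaged ranks).
ranks: |6|->4, |7|->5.5, |4|->3, |3|->2, |7|->5.5, |2|->1, |8|->7
Step 3: Attach original signs; sum ranks with positive sign and with negative sign.
W+ = 4 + 2 + 1 + 7 = 14
W- = 5.5 + 3 + 5.5 = 14
(Check: W+ + W- = 28 should equal n(n+1)/2 = 28.)
Step 4: Test statistic W = min(W+, W-) = 14.
Step 5: Ties in |d|, so use the tie-corrected normal approximation.
        E[W] = n(n+1)/4 = 7*8/4 = 14.
        Tie groups: |d|=7 (t=2); sum(t^3 - t) = 6.
        Var[W] = n(n+1)(2n+1)/24 - sum(t^3-t)/48 = 840/24 - 6/48 = 34.875.
        z = (W - E[W]) / sqrt(Var[W]) = (14 - 14) / 5.9055 = 0.0000.
        Two-sided p = 2*Phi(z) = 1.000000.
Step 6: alpha = 0.1. fail to reject H0.

W+ = 14, W- = 14, W = min = 14, p = 1.000000, fail to reject H0.


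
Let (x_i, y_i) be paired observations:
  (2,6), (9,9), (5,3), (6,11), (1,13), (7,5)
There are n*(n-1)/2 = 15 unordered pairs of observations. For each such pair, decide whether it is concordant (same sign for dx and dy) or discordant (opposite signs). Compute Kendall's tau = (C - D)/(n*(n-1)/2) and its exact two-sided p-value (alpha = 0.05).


Step 1: Enumerate the 15 unordered pairs (i,j) with i<j and classify each by sign(x_j-x_i) * sign(y_j-y_i).
  (1,2):dx=+7,dy=+3->C; (1,3):dx=+3,dy=-3->D; (1,4):dx=+4,dy=+5->C; (1,5):dx=-1,dy=+7->D
  (1,6):dx=+5,dy=-1->D; (2,3):dx=-4,dy=-6->C; (2,4):dx=-3,dy=+2->D; (2,5):dx=-8,dy=+4->D
  (2,6):dx=-2,dy=-4->C; (3,4):dx=+1,dy=+8->C; (3,5):dx=-4,dy=+10->D; (3,6):dx=+2,dy=+2->C
  (4,5):dx=-5,dy=+2->D; (4,6):dx=+1,dy=-6->D; (5,6):dx=+6,dy=-8->D
Step 2: C = 6, D = 9, total pairs = 15.
Step 3: tau = (C - D)/(n(n-1)/2) = (6 - 9)/15 = -0.200000.
Step 4: Exact two-sided p-value (enumerate n! = 720 permutations of y under H0): p = 0.719444.
Step 5: alpha = 0.05. fail to reject H0.

tau_b = -0.2000 (C=6, D=9), p = 0.719444, fail to reject H0.


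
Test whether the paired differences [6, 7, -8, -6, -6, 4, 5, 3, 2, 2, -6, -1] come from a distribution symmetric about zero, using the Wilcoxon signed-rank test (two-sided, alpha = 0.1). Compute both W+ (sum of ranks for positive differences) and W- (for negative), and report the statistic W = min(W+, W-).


Step 1: Drop any zero differences (none here) and take |d_i|.
|d| = [6, 7, 8, 6, 6, 4, 5, 3, 2, 2, 6, 1]
Step 2: Midrank |d_i| (ties get averaged ranks).
ranks: |6|->8.5, |7|->11, |8|->12, |6|->8.5, |6|->8.5, |4|->5, |5|->6, |3|->4, |2|->2.5, |2|->2.5, |6|->8.5, |1|->1
Step 3: Attach original signs; sum ranks with positive sign and with negative sign.
W+ = 8.5 + 11 + 5 + 6 + 4 + 2.5 + 2.5 = 39.5
W- = 12 + 8.5 + 8.5 + 8.5 + 1 = 38.5
(Check: W+ + W- = 78 should equal n(n+1)/2 = 78.)
Step 4: Test statistic W = min(W+, W-) = 38.5.
Step 5: Ties in |d|, so use the tie-corrected normal approximation.
        E[W] = n(n+1)/4 = 12*13/4 = 39.
        Tie groups: |d|=2 (t=2), |d|=6 (t=4); sum(t^3 - t) = 66.
        Var[W] = n(n+1)(2n+1)/24 - sum(t^3-t)/48 = 3900/24 - 66/48 = 161.125.
        z = (W - E[W]) / sqrt(Var[W]) = (38.5 - 39) / 12.6935 = -0.0394.
        Two-sided p = 2*Phi(z) = 0.968579.
Step 6: alpha = 0.1. fail to reject H0.

W+ = 39.5, W- = 38.5, W = min = 38.5, p = 0.968579, fail to reject H0.


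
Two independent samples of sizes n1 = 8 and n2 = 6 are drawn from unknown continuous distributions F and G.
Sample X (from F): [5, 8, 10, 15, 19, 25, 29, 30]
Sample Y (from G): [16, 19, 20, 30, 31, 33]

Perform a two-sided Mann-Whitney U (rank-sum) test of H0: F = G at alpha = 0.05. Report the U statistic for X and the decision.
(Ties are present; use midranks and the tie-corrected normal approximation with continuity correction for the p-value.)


Step 1: Combine and sort all 14 observations; assign midranks.
sorted (value, group): (5,X), (8,X), (10,X), (15,X), (16,Y), (19,X), (19,Y), (20,Y), (25,X), (29,X), (30,X), (30,Y), (31,Y), (33,Y)
ranks: 5->1, 8->2, 10->3, 15->4, 16->5, 19->6.5, 19->6.5, 20->8, 25->9, 29->10, 30->11.5, 30->11.5, 31->13, 33->14
Step 2: Rank sum for X: R1 = 1 + 2 + 3 + 4 + 6.5 + 9 + 10 + 11.5 = 47.
Step 3: U_X = R1 - n1(n1+1)/2 = 47 - 8*9/2 = 47 - 36 = 11.
       U_Y = n1*n2 - U_X = 48 - 11 = 37.
Step 4: Ties are present, so use the tie-corrected normal approximation (with continuity correction) for the p-value.
Step 5: p-value = 0.105813; compare to alpha = 0.05. fail to reject H0.

U_X = 11, p = 0.105813, fail to reject H0 at alpha = 0.05.


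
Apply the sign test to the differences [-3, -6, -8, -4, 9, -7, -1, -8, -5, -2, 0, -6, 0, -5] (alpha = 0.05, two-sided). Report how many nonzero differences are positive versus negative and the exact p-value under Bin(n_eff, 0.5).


Step 1: Discard zero differences. Original n = 14; n_eff = number of nonzero differences = 12.
Nonzero differences (with sign): -3, -6, -8, -4, +9, -7, -1, -8, -5, -2, -6, -5
Step 2: Count signs: positive = 1, negative = 11.
Step 3: Under H0: P(positive) = 0.5, so the number of positives S ~ Bin(12, 0.5).
Step 4: Two-sided exact p-value = sum of Bin(12,0.5) probabilities at or below the observed probability = 0.006348.
Step 5: alpha = 0.05. reject H0.

n_eff = 12, pos = 1, neg = 11, p = 0.006348, reject H0.


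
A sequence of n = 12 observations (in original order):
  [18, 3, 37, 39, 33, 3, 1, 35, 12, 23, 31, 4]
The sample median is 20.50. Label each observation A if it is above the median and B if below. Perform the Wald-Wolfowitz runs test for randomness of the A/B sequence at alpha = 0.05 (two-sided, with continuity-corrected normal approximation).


Step 1: Compute median = 20.50; label A = above, B = below.
Labels in order: BBAAABBABAAB  (n_A = 6, n_B = 6)
Step 2: Count runs R = 7.
Step 3: Under H0 (random ordering), E[R] = 2*n_A*n_B/(n_A+n_B) + 1 = 2*6*6/12 + 1 = 7.0000.
        Var[R] = 2*n_A*n_B*(2*n_A*n_B - n_A - n_B) / ((n_A+n_B)^2 * (n_A+n_B-1)) = 4320/1584 = 2.7273.
        SD[R] = 1.6514.
Step 4: R = E[R], so z = 0 with no continuity correction.
Step 5: Two-sided p-value via normal approximation = 2*(1 - Phi(|z|)) = 1.000000.
Step 6: alpha = 0.05. fail to reject H0.

R = 7, z = 0.0000, p = 1.000000, fail to reject H0.


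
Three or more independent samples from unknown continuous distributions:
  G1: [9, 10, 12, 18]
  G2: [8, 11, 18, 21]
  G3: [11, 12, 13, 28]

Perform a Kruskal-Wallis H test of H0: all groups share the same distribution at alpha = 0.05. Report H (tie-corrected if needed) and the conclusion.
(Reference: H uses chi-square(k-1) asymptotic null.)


Step 1: Combine all N = 12 observations and assign midranks.
sorted (value, group, rank): (8,G2,1), (9,G1,2), (10,G1,3), (11,G2,4.5), (11,G3,4.5), (12,G1,6.5), (12,G3,6.5), (13,G3,8), (18,G1,9.5), (18,G2,9.5), (21,G2,11), (28,G3,12)
Step 2: Sum ranks within each group.
R_1 = 21 (n_1 = 4)
R_2 = 26 (n_2 = 4)
R_3 = 31 (n_3 = 4)
Step 3: H = 12/(N(N+1)) * sum(R_i^2/n_i) - 3(N+1)
     = 12/(12*13) * (21^2/4 + 26^2/4 + 31^2/4) - 3*13
     = 0.076923 * 519.5 - 39
     = 0.961538.
Step 4: Ties present; correction factor C = 1 - 18/(12^3 - 12) = 0.989510. Corrected H = 0.961538 / 0.989510 = 0.971731.
Step 5: Under H0, H ~ chi^2(2); p-value = 0.615164.
Step 6: alpha = 0.05. fail to reject H0.

H = 0.9717, df = 2, p = 0.615164, fail to reject H0.


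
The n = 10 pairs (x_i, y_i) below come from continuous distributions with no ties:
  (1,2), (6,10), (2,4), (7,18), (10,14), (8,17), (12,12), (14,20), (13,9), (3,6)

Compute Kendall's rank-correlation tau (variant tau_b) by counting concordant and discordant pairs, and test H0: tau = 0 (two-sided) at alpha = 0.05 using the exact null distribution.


Step 1: Enumerate the 45 unordered pairs (i,j) with i<j and classify each by sign(x_j-x_i) * sign(y_j-y_i).
  (1,2):dx=+5,dy=+8->C; (1,3):dx=+1,dy=+2->C; (1,4):dx=+6,dy=+16->C; (1,5):dx=+9,dy=+12->C
  (1,6):dx=+7,dy=+15->C; (1,7):dx=+11,dy=+10->C; (1,8):dx=+13,dy=+18->C; (1,9):dx=+12,dy=+7->C
  (1,10):dx=+2,dy=+4->C; (2,3):dx=-4,dy=-6->C; (2,4):dx=+1,dy=+8->C; (2,5):dx=+4,dy=+4->C
  (2,6):dx=+2,dy=+7->C; (2,7):dx=+6,dy=+2->C; (2,8):dx=+8,dy=+10->C; (2,9):dx=+7,dy=-1->D
  (2,10):dx=-3,dy=-4->C; (3,4):dx=+5,dy=+14->C; (3,5):dx=+8,dy=+10->C; (3,6):dx=+6,dy=+13->C
  (3,7):dx=+10,dy=+8->C; (3,8):dx=+12,dy=+16->C; (3,9):dx=+11,dy=+5->C; (3,10):dx=+1,dy=+2->C
  (4,5):dx=+3,dy=-4->D; (4,6):dx=+1,dy=-1->D; (4,7):dx=+5,dy=-6->D; (4,8):dx=+7,dy=+2->C
  (4,9):dx=+6,dy=-9->D; (4,10):dx=-4,dy=-12->C; (5,6):dx=-2,dy=+3->D; (5,7):dx=+2,dy=-2->D
  (5,8):dx=+4,dy=+6->C; (5,9):dx=+3,dy=-5->D; (5,10):dx=-7,dy=-8->C; (6,7):dx=+4,dy=-5->D
  (6,8):dx=+6,dy=+3->C; (6,9):dx=+5,dy=-8->D; (6,10):dx=-5,dy=-11->C; (7,8):dx=+2,dy=+8->C
  (7,9):dx=+1,dy=-3->D; (7,10):dx=-9,dy=-6->C; (8,9):dx=-1,dy=-11->C; (8,10):dx=-11,dy=-14->C
  (9,10):dx=-10,dy=-3->C
Step 2: C = 34, D = 11, total pairs = 45.
Step 3: tau = (C - D)/(n(n-1)/2) = (34 - 11)/45 = 0.511111.
Step 4: Exact two-sided p-value (enumerate n! = 3628800 permutations of y under H0): p = 0.046623.
Step 5: alpha = 0.05. reject H0.

tau_b = 0.5111 (C=34, D=11), p = 0.046623, reject H0.


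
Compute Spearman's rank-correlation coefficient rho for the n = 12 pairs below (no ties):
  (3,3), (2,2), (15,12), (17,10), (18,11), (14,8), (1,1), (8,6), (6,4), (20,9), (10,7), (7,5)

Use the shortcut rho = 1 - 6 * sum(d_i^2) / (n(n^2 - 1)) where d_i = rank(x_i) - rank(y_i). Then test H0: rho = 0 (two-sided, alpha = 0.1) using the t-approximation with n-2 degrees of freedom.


Step 1: Rank x and y separately (midranks; no ties here).
rank(x): 3->3, 2->2, 15->9, 17->10, 18->11, 14->8, 1->1, 8->6, 6->4, 20->12, 10->7, 7->5
rank(y): 3->3, 2->2, 12->12, 10->10, 11->11, 8->8, 1->1, 6->6, 4->4, 9->9, 7->7, 5->5
Step 2: d_i = R_x(i) - R_y(i); compute d_i^2.
  (3-3)^2=0, (2-2)^2=0, (9-12)^2=9, (10-10)^2=0, (11-11)^2=0, (8-8)^2=0, (1-1)^2=0, (6-6)^2=0, (4-4)^2=0, (12-9)^2=9, (7-7)^2=0, (5-5)^2=0
sum(d^2) = 18.
Step 3: rho = 1 - 6*18 / (12*(12^2 - 1)) = 1 - 108/1716 = 0.937063.
Step 4: Under H0, t = rho * sqrt((n-2)/(1-rho^2)) = 8.4868 ~ t(10).
Step 5: Two-sided p-value from the t-distribution with 10 df = 0.000007.
Step 6: alpha = 0.1. reject H0.

rho = 0.9371, p = 0.000007, reject H0 at alpha = 0.1.


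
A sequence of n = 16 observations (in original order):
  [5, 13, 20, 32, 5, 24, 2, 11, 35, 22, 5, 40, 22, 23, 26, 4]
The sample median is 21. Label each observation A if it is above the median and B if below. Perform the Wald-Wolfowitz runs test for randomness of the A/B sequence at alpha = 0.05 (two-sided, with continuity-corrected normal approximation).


Step 1: Compute median = 21; label A = above, B = below.
Labels in order: BBBABABBAABAAAAB  (n_A = 8, n_B = 8)
Step 2: Count runs R = 9.
Step 3: Under H0 (random ordering), E[R] = 2*n_A*n_B/(n_A+n_B) + 1 = 2*8*8/16 + 1 = 9.0000.
        Var[R] = 2*n_A*n_B*(2*n_A*n_B - n_A - n_B) / ((n_A+n_B)^2 * (n_A+n_B-1)) = 14336/3840 = 3.7333.
        SD[R] = 1.9322.
Step 4: R = E[R], so z = 0 with no continuity correction.
Step 5: Two-sided p-value via normal approximation = 2*(1 - Phi(|z|)) = 1.000000.
Step 6: alpha = 0.05. fail to reject H0.

R = 9, z = 0.0000, p = 1.000000, fail to reject H0.


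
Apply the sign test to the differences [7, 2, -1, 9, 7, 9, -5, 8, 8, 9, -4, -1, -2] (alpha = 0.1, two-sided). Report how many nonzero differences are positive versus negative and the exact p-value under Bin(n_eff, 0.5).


Step 1: Discard zero differences. Original n = 13; n_eff = number of nonzero differences = 13.
Nonzero differences (with sign): +7, +2, -1, +9, +7, +9, -5, +8, +8, +9, -4, -1, -2
Step 2: Count signs: positive = 8, negative = 5.
Step 3: Under H0: P(positive) = 0.5, so the number of positives S ~ Bin(13, 0.5).
Step 4: Two-sided exact p-value = sum of Bin(13,0.5) probabilities at or below the observed probability = 0.581055.
Step 5: alpha = 0.1. fail to reject H0.

n_eff = 13, pos = 8, neg = 5, p = 0.581055, fail to reject H0.


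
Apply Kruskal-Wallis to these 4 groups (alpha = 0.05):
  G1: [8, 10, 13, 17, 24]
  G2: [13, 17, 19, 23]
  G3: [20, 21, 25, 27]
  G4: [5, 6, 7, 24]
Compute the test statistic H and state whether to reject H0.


Step 1: Combine all N = 17 observations and assign midranks.
sorted (value, group, rank): (5,G4,1), (6,G4,2), (7,G4,3), (8,G1,4), (10,G1,5), (13,G1,6.5), (13,G2,6.5), (17,G1,8.5), (17,G2,8.5), (19,G2,10), (20,G3,11), (21,G3,12), (23,G2,13), (24,G1,14.5), (24,G4,14.5), (25,G3,16), (27,G3,17)
Step 2: Sum ranks within each group.
R_1 = 38.5 (n_1 = 5)
R_2 = 38 (n_2 = 4)
R_3 = 56 (n_3 = 4)
R_4 = 20.5 (n_4 = 4)
Step 3: H = 12/(N(N+1)) * sum(R_i^2/n_i) - 3(N+1)
     = 12/(17*18) * (38.5^2/5 + 38^2/4 + 56^2/4 + 20.5^2/4) - 3*18
     = 0.039216 * 1546.51 - 54
     = 6.647549.
Step 4: Ties present; correction factor C = 1 - 18/(17^3 - 17) = 0.996324. Corrected H = 6.647549 / 0.996324 = 6.672079.
Step 5: Under H0, H ~ chi^2(3); p-value = 0.083118.
Step 6: alpha = 0.05. fail to reject H0.

H = 6.6721, df = 3, p = 0.083118, fail to reject H0.


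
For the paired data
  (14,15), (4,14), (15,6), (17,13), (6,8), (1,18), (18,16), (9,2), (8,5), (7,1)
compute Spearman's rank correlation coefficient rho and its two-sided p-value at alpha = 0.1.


Step 1: Rank x and y separately (midranks; no ties here).
rank(x): 14->7, 4->2, 15->8, 17->9, 6->3, 1->1, 18->10, 9->6, 8->5, 7->4
rank(y): 15->8, 14->7, 6->4, 13->6, 8->5, 18->10, 16->9, 2->2, 5->3, 1->1
Step 2: d_i = R_x(i) - R_y(i); compute d_i^2.
  (7-8)^2=1, (2-7)^2=25, (8-4)^2=16, (9-6)^2=9, (3-5)^2=4, (1-10)^2=81, (10-9)^2=1, (6-2)^2=16, (5-3)^2=4, (4-1)^2=9
sum(d^2) = 166.
Step 3: rho = 1 - 6*166 / (10*(10^2 - 1)) = 1 - 996/990 = -0.006061.
Step 4: Under H0, t = rho * sqrt((n-2)/(1-rho^2)) = -0.0171 ~ t(8).
Step 5: Two-sided p-value from the t-distribution with 8 df = 0.986743.
Step 6: alpha = 0.1. fail to reject H0.

rho = -0.0061, p = 0.986743, fail to reject H0 at alpha = 0.1.


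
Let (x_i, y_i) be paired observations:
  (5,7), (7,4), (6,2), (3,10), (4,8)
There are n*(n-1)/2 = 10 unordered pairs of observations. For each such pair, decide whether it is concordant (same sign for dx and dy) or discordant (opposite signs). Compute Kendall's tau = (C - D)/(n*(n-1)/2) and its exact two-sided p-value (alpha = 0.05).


Step 1: Enumerate the 10 unordered pairs (i,j) with i<j and classify each by sign(x_j-x_i) * sign(y_j-y_i).
  (1,2):dx=+2,dy=-3->D; (1,3):dx=+1,dy=-5->D; (1,4):dx=-2,dy=+3->D; (1,5):dx=-1,dy=+1->D
  (2,3):dx=-1,dy=-2->C; (2,4):dx=-4,dy=+6->D; (2,5):dx=-3,dy=+4->D; (3,4):dx=-3,dy=+8->D
  (3,5):dx=-2,dy=+6->D; (4,5):dx=+1,dy=-2->D
Step 2: C = 1, D = 9, total pairs = 10.
Step 3: tau = (C - D)/(n(n-1)/2) = (1 - 9)/10 = -0.800000.
Step 4: Exact two-sided p-value (enumerate n! = 120 permutations of y under H0): p = 0.083333.
Step 5: alpha = 0.05. fail to reject H0.

tau_b = -0.8000 (C=1, D=9), p = 0.083333, fail to reject H0.


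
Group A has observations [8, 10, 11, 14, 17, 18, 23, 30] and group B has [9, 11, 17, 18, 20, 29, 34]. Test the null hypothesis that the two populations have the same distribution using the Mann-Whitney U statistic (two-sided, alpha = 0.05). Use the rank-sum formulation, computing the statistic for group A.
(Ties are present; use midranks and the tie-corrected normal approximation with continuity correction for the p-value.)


Step 1: Combine and sort all 15 observations; assign midranks.
sorted (value, group): (8,X), (9,Y), (10,X), (11,X), (11,Y), (14,X), (17,X), (17,Y), (18,X), (18,Y), (20,Y), (23,X), (29,Y), (30,X), (34,Y)
ranks: 8->1, 9->2, 10->3, 11->4.5, 11->4.5, 14->6, 17->7.5, 17->7.5, 18->9.5, 18->9.5, 20->11, 23->12, 29->13, 30->14, 34->15
Step 2: Rank sum for X: R1 = 1 + 3 + 4.5 + 6 + 7.5 + 9.5 + 12 + 14 = 57.5.
Step 3: U_X = R1 - n1(n1+1)/2 = 57.5 - 8*9/2 = 57.5 - 36 = 21.5.
       U_Y = n1*n2 - U_X = 56 - 21.5 = 34.5.
Step 4: Ties are present, so use the tie-corrected normal approximation (with continuity correction) for the p-value.
Step 5: p-value = 0.486283; compare to alpha = 0.05. fail to reject H0.

U_X = 21.5, p = 0.486283, fail to reject H0 at alpha = 0.05.


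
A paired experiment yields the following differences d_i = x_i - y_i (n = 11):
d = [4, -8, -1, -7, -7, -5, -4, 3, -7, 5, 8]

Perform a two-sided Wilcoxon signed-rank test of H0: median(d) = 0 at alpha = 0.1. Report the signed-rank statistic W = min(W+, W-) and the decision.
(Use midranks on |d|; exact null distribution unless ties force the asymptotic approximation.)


Step 1: Drop any zero differences (none here) and take |d_i|.
|d| = [4, 8, 1, 7, 7, 5, 4, 3, 7, 5, 8]
Step 2: Midrank |d_i| (ties get averaged ranks).
ranks: |4|->3.5, |8|->10.5, |1|->1, |7|->8, |7|->8, |5|->5.5, |4|->3.5, |3|->2, |7|->8, |5|->5.5, |8|->10.5
Step 3: Attach original signs; sum ranks with positive sign and with negative sign.
W+ = 3.5 + 2 + 5.5 + 10.5 = 21.5
W- = 10.5 + 1 + 8 + 8 + 5.5 + 3.5 + 8 = 44.5
(Check: W+ + W- = 66 should equal n(n+1)/2 = 66.)
Step 4: Test statistic W = min(W+, W-) = 21.5.
Step 5: Ties in |d|, so use the tie-corrected normal approximation.
        E[W] = n(n+1)/4 = 11*12/4 = 33.
        Tie groups: |d|=4 (t=2), |d|=5 (t=2), |d|=7 (t=3), |d|=8 (t=2); sum(t^3 - t) = 42.
        Var[W] = n(n+1)(2n+1)/24 - sum(t^3-t)/48 = 3036/24 - 42/48 = 125.625.
        z = (W - E[W]) / sqrt(Var[W]) = (21.5 - 33) / 11.2083 = -1.0260.
        Two-sided p = 2*Phi(z) = 0.304878.
Step 6: alpha = 0.1. fail to reject H0.

W+ = 21.5, W- = 44.5, W = min = 21.5, p = 0.304878, fail to reject H0.


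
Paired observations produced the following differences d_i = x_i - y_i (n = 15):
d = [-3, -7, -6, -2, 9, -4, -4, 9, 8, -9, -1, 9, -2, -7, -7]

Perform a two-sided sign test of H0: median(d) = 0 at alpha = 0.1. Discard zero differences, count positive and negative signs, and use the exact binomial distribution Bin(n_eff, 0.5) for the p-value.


Step 1: Discard zero differences. Original n = 15; n_eff = number of nonzero differences = 15.
Nonzero differences (with sign): -3, -7, -6, -2, +9, -4, -4, +9, +8, -9, -1, +9, -2, -7, -7
Step 2: Count signs: positive = 4, negative = 11.
Step 3: Under H0: P(positive) = 0.5, so the number of positives S ~ Bin(15, 0.5).
Step 4: Two-sided exact p-value = sum of Bin(15,0.5) probabilities at or below the observed probability = 0.118469.
Step 5: alpha = 0.1. fail to reject H0.

n_eff = 15, pos = 4, neg = 11, p = 0.118469, fail to reject H0.


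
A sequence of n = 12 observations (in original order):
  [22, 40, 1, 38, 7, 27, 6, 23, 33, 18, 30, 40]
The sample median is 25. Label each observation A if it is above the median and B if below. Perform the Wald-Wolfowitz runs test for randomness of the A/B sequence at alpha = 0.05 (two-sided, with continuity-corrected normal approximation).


Step 1: Compute median = 25; label A = above, B = below.
Labels in order: BABABABBABAA  (n_A = 6, n_B = 6)
Step 2: Count runs R = 10.
Step 3: Under H0 (random ordering), E[R] = 2*n_A*n_B/(n_A+n_B) + 1 = 2*6*6/12 + 1 = 7.0000.
        Var[R] = 2*n_A*n_B*(2*n_A*n_B - n_A - n_B) / ((n_A+n_B)^2 * (n_A+n_B-1)) = 4320/1584 = 2.7273.
        SD[R] = 1.6514.
Step 4: Continuity-corrected z = (R - 0.5 - E[R]) / SD[R] = (10 - 0.5 - 7.0000) / 1.6514 = 1.5138.
Step 5: Two-sided p-value via normal approximation = 2*(1 - Phi(|z|)) = 0.130070.
Step 6: alpha = 0.05. fail to reject H0.

R = 10, z = 1.5138, p = 0.130070, fail to reject H0.


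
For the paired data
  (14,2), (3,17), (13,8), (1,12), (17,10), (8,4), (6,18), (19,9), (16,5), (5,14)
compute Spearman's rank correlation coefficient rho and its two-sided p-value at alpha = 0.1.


Step 1: Rank x and y separately (midranks; no ties here).
rank(x): 14->7, 3->2, 13->6, 1->1, 17->9, 8->5, 6->4, 19->10, 16->8, 5->3
rank(y): 2->1, 17->9, 8->4, 12->7, 10->6, 4->2, 18->10, 9->5, 5->3, 14->8
Step 2: d_i = R_x(i) - R_y(i); compute d_i^2.
  (7-1)^2=36, (2-9)^2=49, (6-4)^2=4, (1-7)^2=36, (9-6)^2=9, (5-2)^2=9, (4-10)^2=36, (10-5)^2=25, (8-3)^2=25, (3-8)^2=25
sum(d^2) = 254.
Step 3: rho = 1 - 6*254 / (10*(10^2 - 1)) = 1 - 1524/990 = -0.539394.
Step 4: Under H0, t = rho * sqrt((n-2)/(1-rho^2)) = -1.8118 ~ t(8).
Step 5: Two-sided p-value from the t-distribution with 8 df = 0.107593.
Step 6: alpha = 0.1. fail to reject H0.

rho = -0.5394, p = 0.107593, fail to reject H0 at alpha = 0.1.


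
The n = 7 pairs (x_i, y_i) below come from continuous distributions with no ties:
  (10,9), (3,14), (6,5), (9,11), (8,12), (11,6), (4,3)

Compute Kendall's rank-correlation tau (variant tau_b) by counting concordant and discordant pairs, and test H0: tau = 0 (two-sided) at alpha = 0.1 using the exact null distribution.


Step 1: Enumerate the 21 unordered pairs (i,j) with i<j and classify each by sign(x_j-x_i) * sign(y_j-y_i).
  (1,2):dx=-7,dy=+5->D; (1,3):dx=-4,dy=-4->C; (1,4):dx=-1,dy=+2->D; (1,5):dx=-2,dy=+3->D
  (1,6):dx=+1,dy=-3->D; (1,7):dx=-6,dy=-6->C; (2,3):dx=+3,dy=-9->D; (2,4):dx=+6,dy=-3->D
  (2,5):dx=+5,dy=-2->D; (2,6):dx=+8,dy=-8->D; (2,7):dx=+1,dy=-11->D; (3,4):dx=+3,dy=+6->C
  (3,5):dx=+2,dy=+7->C; (3,6):dx=+5,dy=+1->C; (3,7):dx=-2,dy=-2->C; (4,5):dx=-1,dy=+1->D
  (4,6):dx=+2,dy=-5->D; (4,7):dx=-5,dy=-8->C; (5,6):dx=+3,dy=-6->D; (5,7):dx=-4,dy=-9->C
  (6,7):dx=-7,dy=-3->C
Step 2: C = 9, D = 12, total pairs = 21.
Step 3: tau = (C - D)/(n(n-1)/2) = (9 - 12)/21 = -0.142857.
Step 4: Exact two-sided p-value (enumerate n! = 5040 permutations of y under H0): p = 0.772619.
Step 5: alpha = 0.1. fail to reject H0.

tau_b = -0.1429 (C=9, D=12), p = 0.772619, fail to reject H0.


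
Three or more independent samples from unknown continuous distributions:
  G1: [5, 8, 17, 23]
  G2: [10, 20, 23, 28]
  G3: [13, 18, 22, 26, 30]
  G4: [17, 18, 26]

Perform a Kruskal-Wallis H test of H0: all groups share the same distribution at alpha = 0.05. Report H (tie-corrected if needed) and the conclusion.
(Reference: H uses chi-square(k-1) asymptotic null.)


Step 1: Combine all N = 16 observations and assign midranks.
sorted (value, group, rank): (5,G1,1), (8,G1,2), (10,G2,3), (13,G3,4), (17,G1,5.5), (17,G4,5.5), (18,G3,7.5), (18,G4,7.5), (20,G2,9), (22,G3,10), (23,G1,11.5), (23,G2,11.5), (26,G3,13.5), (26,G4,13.5), (28,G2,15), (30,G3,16)
Step 2: Sum ranks within each group.
R_1 = 20 (n_1 = 4)
R_2 = 38.5 (n_2 = 4)
R_3 = 51 (n_3 = 5)
R_4 = 26.5 (n_4 = 3)
Step 3: H = 12/(N(N+1)) * sum(R_i^2/n_i) - 3(N+1)
     = 12/(16*17) * (20^2/4 + 38.5^2/4 + 51^2/5 + 26.5^2/3) - 3*17
     = 0.044118 * 1224.85 - 51
     = 3.037316.
Step 4: Ties present; correction factor C = 1 - 24/(16^3 - 16) = 0.994118. Corrected H = 3.037316 / 0.994118 = 3.055288.
Step 5: Under H0, H ~ chi^2(3); p-value = 0.383179.
Step 6: alpha = 0.05. fail to reject H0.

H = 3.0553, df = 3, p = 0.383179, fail to reject H0.


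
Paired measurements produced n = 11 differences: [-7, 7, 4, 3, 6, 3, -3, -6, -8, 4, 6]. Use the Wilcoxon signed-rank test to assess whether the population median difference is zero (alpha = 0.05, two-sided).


Step 1: Drop any zero differences (none here) and take |d_i|.
|d| = [7, 7, 4, 3, 6, 3, 3, 6, 8, 4, 6]
Step 2: Midrank |d_i| (ties get averaged ranks).
ranks: |7|->9.5, |7|->9.5, |4|->4.5, |3|->2, |6|->7, |3|->2, |3|->2, |6|->7, |8|->11, |4|->4.5, |6|->7
Step 3: Attach original signs; sum ranks with positive sign and with negative sign.
W+ = 9.5 + 4.5 + 2 + 7 + 2 + 4.5 + 7 = 36.5
W- = 9.5 + 2 + 7 + 11 = 29.5
(Check: W+ + W- = 66 should equal n(n+1)/2 = 66.)
Step 4: Test statistic W = min(W+, W-) = 29.5.
Step 5: Ties in |d|, so use the tie-corrected normal approximation.
        E[W] = n(n+1)/4 = 11*12/4 = 33.
        Tie groups: |d|=3 (t=3), |d|=4 (t=2), |d|=6 (t=3), |d|=7 (t=2); sum(t^3 - t) = 60.
        Var[W] = n(n+1)(2n+1)/24 - sum(t^3-t)/48 = 3036/24 - 60/48 = 125.25.
        z = (W - E[W]) / sqrt(Var[W]) = (29.5 - 33) / 11.1915 = -0.3127.
        Two-sided p = 2*Phi(z) = 0.754481.
Step 6: alpha = 0.05. fail to reject H0.

W+ = 36.5, W- = 29.5, W = min = 29.5, p = 0.754481, fail to reject H0.


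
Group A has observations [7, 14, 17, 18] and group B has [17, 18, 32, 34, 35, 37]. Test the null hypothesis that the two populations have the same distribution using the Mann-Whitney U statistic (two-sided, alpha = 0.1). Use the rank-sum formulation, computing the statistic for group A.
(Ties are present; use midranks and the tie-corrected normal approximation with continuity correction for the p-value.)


Step 1: Combine and sort all 10 observations; assign midranks.
sorted (value, group): (7,X), (14,X), (17,X), (17,Y), (18,X), (18,Y), (32,Y), (34,Y), (35,Y), (37,Y)
ranks: 7->1, 14->2, 17->3.5, 17->3.5, 18->5.5, 18->5.5, 32->7, 34->8, 35->9, 37->10
Step 2: Rank sum for X: R1 = 1 + 2 + 3.5 + 5.5 = 12.
Step 3: U_X = R1 - n1(n1+1)/2 = 12 - 4*5/2 = 12 - 10 = 2.
       U_Y = n1*n2 - U_X = 24 - 2 = 22.
Step 4: Ties are present, so use the tie-corrected normal approximation (with continuity correction) for the p-value.
Step 5: p-value = 0.041570; compare to alpha = 0.1. reject H0.

U_X = 2, p = 0.041570, reject H0 at alpha = 0.1.


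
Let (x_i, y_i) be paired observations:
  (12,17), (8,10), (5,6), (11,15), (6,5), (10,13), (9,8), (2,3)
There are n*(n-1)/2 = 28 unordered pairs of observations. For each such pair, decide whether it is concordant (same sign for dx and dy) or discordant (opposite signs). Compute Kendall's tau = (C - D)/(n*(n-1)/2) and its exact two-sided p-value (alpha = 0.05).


Step 1: Enumerate the 28 unordered pairs (i,j) with i<j and classify each by sign(x_j-x_i) * sign(y_j-y_i).
  (1,2):dx=-4,dy=-7->C; (1,3):dx=-7,dy=-11->C; (1,4):dx=-1,dy=-2->C; (1,5):dx=-6,dy=-12->C
  (1,6):dx=-2,dy=-4->C; (1,7):dx=-3,dy=-9->C; (1,8):dx=-10,dy=-14->C; (2,3):dx=-3,dy=-4->C
  (2,4):dx=+3,dy=+5->C; (2,5):dx=-2,dy=-5->C; (2,6):dx=+2,dy=+3->C; (2,7):dx=+1,dy=-2->D
  (2,8):dx=-6,dy=-7->C; (3,4):dx=+6,dy=+9->C; (3,5):dx=+1,dy=-1->D; (3,6):dx=+5,dy=+7->C
  (3,7):dx=+4,dy=+2->C; (3,8):dx=-3,dy=-3->C; (4,5):dx=-5,dy=-10->C; (4,6):dx=-1,dy=-2->C
  (4,7):dx=-2,dy=-7->C; (4,8):dx=-9,dy=-12->C; (5,6):dx=+4,dy=+8->C; (5,7):dx=+3,dy=+3->C
  (5,8):dx=-4,dy=-2->C; (6,7):dx=-1,dy=-5->C; (6,8):dx=-8,dy=-10->C; (7,8):dx=-7,dy=-5->C
Step 2: C = 26, D = 2, total pairs = 28.
Step 3: tau = (C - D)/(n(n-1)/2) = (26 - 2)/28 = 0.857143.
Step 4: Exact two-sided p-value (enumerate n! = 40320 permutations of y under H0): p = 0.001736.
Step 5: alpha = 0.05. reject H0.

tau_b = 0.8571 (C=26, D=2), p = 0.001736, reject H0.


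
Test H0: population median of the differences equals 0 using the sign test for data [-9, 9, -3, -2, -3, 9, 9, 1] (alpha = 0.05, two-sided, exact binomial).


Step 1: Discard zero differences. Original n = 8; n_eff = number of nonzero differences = 8.
Nonzero differences (with sign): -9, +9, -3, -2, -3, +9, +9, +1
Step 2: Count signs: positive = 4, negative = 4.
Step 3: Under H0: P(positive) = 0.5, so the number of positives S ~ Bin(8, 0.5).
Step 4: Two-sided exact p-value = sum of Bin(8,0.5) probabilities at or below the observed probability = 1.000000.
Step 5: alpha = 0.05. fail to reject H0.

n_eff = 8, pos = 4, neg = 4, p = 1.000000, fail to reject H0.


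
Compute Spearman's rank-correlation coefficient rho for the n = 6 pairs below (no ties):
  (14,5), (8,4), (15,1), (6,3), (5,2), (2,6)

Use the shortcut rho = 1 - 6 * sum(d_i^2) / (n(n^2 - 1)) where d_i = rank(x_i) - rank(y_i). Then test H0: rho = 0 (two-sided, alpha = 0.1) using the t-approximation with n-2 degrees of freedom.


Step 1: Rank x and y separately (midranks; no ties here).
rank(x): 14->5, 8->4, 15->6, 6->3, 5->2, 2->1
rank(y): 5->5, 4->4, 1->1, 3->3, 2->2, 6->6
Step 2: d_i = R_x(i) - R_y(i); compute d_i^2.
  (5-5)^2=0, (4-4)^2=0, (6-1)^2=25, (3-3)^2=0, (2-2)^2=0, (1-6)^2=25
sum(d^2) = 50.
Step 3: rho = 1 - 6*50 / (6*(6^2 - 1)) = 1 - 300/210 = -0.428571.
Step 4: Under H0, t = rho * sqrt((n-2)/(1-rho^2)) = -0.9487 ~ t(4).
Step 5: Two-sided p-value from the t-distribution with 4 df = 0.396501.
Step 6: alpha = 0.1. fail to reject H0.

rho = -0.4286, p = 0.396501, fail to reject H0 at alpha = 0.1.


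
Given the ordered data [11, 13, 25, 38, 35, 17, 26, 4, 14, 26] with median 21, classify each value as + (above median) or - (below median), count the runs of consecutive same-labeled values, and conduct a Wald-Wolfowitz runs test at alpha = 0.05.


Step 1: Compute median = 21; label A = above, B = below.
Labels in order: BBAAABABBA  (n_A = 5, n_B = 5)
Step 2: Count runs R = 6.
Step 3: Under H0 (random ordering), E[R] = 2*n_A*n_B/(n_A+n_B) + 1 = 2*5*5/10 + 1 = 6.0000.
        Var[R] = 2*n_A*n_B*(2*n_A*n_B - n_A - n_B) / ((n_A+n_B)^2 * (n_A+n_B-1)) = 2000/900 = 2.2222.
        SD[R] = 1.4907.
Step 4: R = E[R], so z = 0 with no continuity correction.
Step 5: Two-sided p-value via normal approximation = 2*(1 - Phi(|z|)) = 1.000000.
Step 6: alpha = 0.05. fail to reject H0.

R = 6, z = 0.0000, p = 1.000000, fail to reject H0.


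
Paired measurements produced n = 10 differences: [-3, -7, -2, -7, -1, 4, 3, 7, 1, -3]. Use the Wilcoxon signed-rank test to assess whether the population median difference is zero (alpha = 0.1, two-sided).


Step 1: Drop any zero differences (none here) and take |d_i|.
|d| = [3, 7, 2, 7, 1, 4, 3, 7, 1, 3]
Step 2: Midrank |d_i| (ties get averaged ranks).
ranks: |3|->5, |7|->9, |2|->3, |7|->9, |1|->1.5, |4|->7, |3|->5, |7|->9, |1|->1.5, |3|->5
Step 3: Attach original signs; sum ranks with positive sign and with negative sign.
W+ = 7 + 5 + 9 + 1.5 = 22.5
W- = 5 + 9 + 3 + 9 + 1.5 + 5 = 32.5
(Check: W+ + W- = 55 should equal n(n+1)/2 = 55.)
Step 4: Test statistic W = min(W+, W-) = 22.5.
Step 5: Ties in |d|, so use the tie-corrected normal approximation.
        E[W] = n(n+1)/4 = 10*11/4 = 27.5.
        Tie groups: |d|=1 (t=2), |d|=3 (t=3), |d|=7 (t=3); sum(t^3 - t) = 54.
        Var[W] = n(n+1)(2n+1)/24 - sum(t^3-t)/48 = 2310/24 - 54/48 = 95.125.
        z = (W - E[W]) / sqrt(Var[W]) = (22.5 - 27.5) / 9.7532 = -0.5127.
        Two-sided p = 2*Phi(z) = 0.608195.
Step 6: alpha = 0.1. fail to reject H0.

W+ = 22.5, W- = 32.5, W = min = 22.5, p = 0.608195, fail to reject H0.


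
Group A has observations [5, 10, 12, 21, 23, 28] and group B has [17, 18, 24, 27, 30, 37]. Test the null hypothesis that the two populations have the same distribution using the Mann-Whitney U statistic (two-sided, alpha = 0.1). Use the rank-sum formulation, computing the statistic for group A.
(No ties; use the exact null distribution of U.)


Step 1: Combine and sort all 12 observations; assign midranks.
sorted (value, group): (5,X), (10,X), (12,X), (17,Y), (18,Y), (21,X), (23,X), (24,Y), (27,Y), (28,X), (30,Y), (37,Y)
ranks: 5->1, 10->2, 12->3, 17->4, 18->5, 21->6, 23->7, 24->8, 27->9, 28->10, 30->11, 37->12
Step 2: Rank sum for X: R1 = 1 + 2 + 3 + 6 + 7 + 10 = 29.
Step 3: U_X = R1 - n1(n1+1)/2 = 29 - 6*7/2 = 29 - 21 = 8.
       U_Y = n1*n2 - U_X = 36 - 8 = 28.
Step 4: No ties, so the exact null distribution of U (based on enumerating the C(12,6) = 924 equally likely rank assignments) gives the two-sided p-value.
Step 5: p-value = 0.132035; compare to alpha = 0.1. fail to reject H0.

U_X = 8, p = 0.132035, fail to reject H0 at alpha = 0.1.
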